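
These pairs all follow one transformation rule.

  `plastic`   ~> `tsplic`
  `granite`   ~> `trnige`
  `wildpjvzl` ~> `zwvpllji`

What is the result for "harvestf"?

The rule is to sort the characters into reverse alphabetical order, then delete the last character.
For "harvestf", step one produces "vtsrhfea"; step two turns that into "vtsrhfe".

vtsrhfe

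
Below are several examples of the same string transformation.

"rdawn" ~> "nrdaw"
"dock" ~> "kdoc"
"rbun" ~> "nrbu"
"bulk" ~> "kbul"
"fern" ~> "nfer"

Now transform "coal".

lcoa

Rule — move the last character to the front.
Applying that to "coal" gives "lcoa".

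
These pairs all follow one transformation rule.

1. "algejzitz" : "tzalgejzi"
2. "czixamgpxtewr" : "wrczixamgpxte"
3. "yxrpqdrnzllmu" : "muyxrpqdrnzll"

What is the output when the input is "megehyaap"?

The pattern: move the last 2 characters to the front (rotate right by 2).
"megehyaap" → "apmegehya".

apmegehya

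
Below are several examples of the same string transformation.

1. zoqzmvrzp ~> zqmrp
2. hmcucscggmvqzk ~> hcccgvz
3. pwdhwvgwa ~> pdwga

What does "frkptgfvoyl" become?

fktfol

Looking at the pairs, the operation is to keep every other character starting from the first (positions 1st, 3rd, 5th, ...).
"frkptgfvoyl" → "fktfol".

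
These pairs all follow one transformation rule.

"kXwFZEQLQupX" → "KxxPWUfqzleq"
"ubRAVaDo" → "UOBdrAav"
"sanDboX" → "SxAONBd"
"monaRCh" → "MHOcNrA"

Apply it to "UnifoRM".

umNrIOF

Looking at the pairs, the operation is to flip the case of every letter, then take characters alternately from the front and the back (1st, last, 2nd, 2nd-last, ...).
Starting from "UnifoRM": after the first operation, "uNIFOrm"; after the second, "umNrIOF".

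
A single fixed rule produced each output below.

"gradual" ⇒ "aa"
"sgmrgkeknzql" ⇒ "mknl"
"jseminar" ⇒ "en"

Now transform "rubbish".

Each output is the input with this applied: keep one character in every 3, starting at position 3 (positions 3rd, 6th, 9th, ...).
On "rubbish" that produces "bs".

bs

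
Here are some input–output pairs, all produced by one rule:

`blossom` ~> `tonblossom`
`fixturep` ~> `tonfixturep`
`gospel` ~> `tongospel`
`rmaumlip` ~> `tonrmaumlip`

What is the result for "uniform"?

The rule is to prepend "ton".
"uniform" → "tonuniform".

tonuniform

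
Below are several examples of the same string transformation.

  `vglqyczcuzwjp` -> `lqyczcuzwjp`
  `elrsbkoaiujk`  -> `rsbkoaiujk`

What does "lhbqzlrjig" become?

The pattern: delete the first 2 characters.
For "lhbqzlrjig" the result is "bqzlrjig".

bqzlrjig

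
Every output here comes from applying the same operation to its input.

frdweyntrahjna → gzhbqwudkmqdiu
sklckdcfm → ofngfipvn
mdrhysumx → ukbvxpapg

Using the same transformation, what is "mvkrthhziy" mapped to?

The transformation: shift every letter 3 places forward in the alphabet (wrapping around), then move the first 2 characters to the end (rotate left by 2).
"mvkrthhziy" → "pynuwkkclb" → "nuwkkclbpy".

nuwkkclbpy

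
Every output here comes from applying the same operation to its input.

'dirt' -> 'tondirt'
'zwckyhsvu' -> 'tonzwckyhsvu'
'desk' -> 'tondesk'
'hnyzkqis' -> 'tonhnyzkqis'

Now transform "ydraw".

tonydraw

What's happening: prepend "ton".
"ydraw" → "tonydraw".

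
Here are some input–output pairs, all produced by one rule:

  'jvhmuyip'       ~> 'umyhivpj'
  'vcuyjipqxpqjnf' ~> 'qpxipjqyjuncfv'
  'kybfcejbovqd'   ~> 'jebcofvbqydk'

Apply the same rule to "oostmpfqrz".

Rule — take characters alternately from the front and the back (1st, last, 2nd, 2nd-last, ...), then reverse the string.
"oostmpfqrz" → "ozorsqtfmp" → "pmftqsrozo".

pmftqsrozo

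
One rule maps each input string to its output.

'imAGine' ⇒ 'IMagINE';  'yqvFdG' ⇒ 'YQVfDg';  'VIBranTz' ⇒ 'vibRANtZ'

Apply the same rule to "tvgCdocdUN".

Rule — flip the case of every letter.
Doing the same to "tvgCdocdUN": "TVGcDOCDun".

TVGcDOCDun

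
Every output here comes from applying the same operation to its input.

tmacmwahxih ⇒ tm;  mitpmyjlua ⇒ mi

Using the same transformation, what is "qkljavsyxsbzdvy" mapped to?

The transformation: keep only the first 2 characters.
On "qkljavsyxsbzdvy" that produces "qk".

qk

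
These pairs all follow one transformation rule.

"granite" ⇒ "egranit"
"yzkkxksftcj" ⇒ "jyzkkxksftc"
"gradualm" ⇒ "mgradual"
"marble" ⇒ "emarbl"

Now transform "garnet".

tgarne

Each output is the input with this applied: move the last character to the front.
Applying that to "garnet" gives "tgarne".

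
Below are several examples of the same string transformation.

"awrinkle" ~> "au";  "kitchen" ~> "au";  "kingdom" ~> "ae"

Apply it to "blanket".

In each case the input is transformed by: shift every letter 10 places backward in the alphabet (wrapping around), then keep only the vowels.
Starting from "blanket": after the first operation, "rbqdauj"; after the second, "au".
(Check on "awrinkle": → "qmhydabu" → "au" ✓)

au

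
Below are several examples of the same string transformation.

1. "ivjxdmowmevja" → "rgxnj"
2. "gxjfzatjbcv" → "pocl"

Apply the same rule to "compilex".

In each case the input is transformed by: keep one character in every 3, starting at position 1 (positions 1st, 4th, 7th, ...), then shift every letter 9 places forward in the alphabet (wrapping around).
Starting from "compilex": after the first operation, "cpe"; after the second, "lyn".
(Check on "gxjfzatjbcv": → "gftc" → "pocl" ✓)

lyn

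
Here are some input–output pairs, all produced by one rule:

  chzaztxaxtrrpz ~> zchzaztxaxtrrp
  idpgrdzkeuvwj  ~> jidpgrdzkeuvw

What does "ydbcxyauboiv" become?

The rule is to move the last character to the front.
"ydbcxyauboiv" → "vydbcxyauboi".

vydbcxyauboi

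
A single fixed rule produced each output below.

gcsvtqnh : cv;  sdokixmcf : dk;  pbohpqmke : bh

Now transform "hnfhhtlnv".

Each output is the input with this applied: keep every other character starting from the second (positions 2nd, 4th, 6th, ...), then delete the last 2 characters.
Starting from "hnfhhtlnv": after the first operation, "nhtn"; after the second, "nh".

nh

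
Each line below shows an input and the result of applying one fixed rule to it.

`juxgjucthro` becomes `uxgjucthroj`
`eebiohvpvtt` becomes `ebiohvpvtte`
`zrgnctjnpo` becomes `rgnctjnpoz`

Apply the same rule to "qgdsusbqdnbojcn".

Each output is the input with this applied: move the first character to the end.
"qgdsusbqdnbojcn" → "gdsusbqdnbojcnq".

gdsusbqdnbojcnq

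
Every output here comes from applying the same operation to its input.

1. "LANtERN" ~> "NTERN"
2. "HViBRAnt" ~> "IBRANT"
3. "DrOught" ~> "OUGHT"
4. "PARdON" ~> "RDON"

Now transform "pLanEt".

ANET

In each case the input is transformed by: delete the first 2 characters, then convert every letter to uppercase.
Working it through for "pLanEt": intermediate "anEt", final "ANET".
(Check on "DrOught": → "Ought" → "OUGHT" ✓)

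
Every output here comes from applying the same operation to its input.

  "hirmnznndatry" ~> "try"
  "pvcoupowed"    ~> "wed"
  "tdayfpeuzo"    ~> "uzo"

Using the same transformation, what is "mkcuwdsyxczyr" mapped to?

zyr

Rule — keep only the last 3 characters.
So "mkcuwdsyxczyr" becomes "zyr".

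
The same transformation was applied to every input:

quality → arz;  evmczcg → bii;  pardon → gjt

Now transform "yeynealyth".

What's happening: shift every letter 6 places forward in the alphabet (wrapping around), then keep every other character starting from the second (positions 2nd, 4th, 6th, ...).
Working it through for "yeynealyth": intermediate "eketkgrezn", final "ktgen".
(Check on "quality": → "wagroze" → "arz" ✓)

ktgen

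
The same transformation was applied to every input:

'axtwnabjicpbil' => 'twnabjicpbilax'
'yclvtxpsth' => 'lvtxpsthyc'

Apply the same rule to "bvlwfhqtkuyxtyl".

lwfhqtkuyxtylbv

Rule — move the first 2 characters to the end (rotate left by 2).
"bvlwfhqtkuyxtyl" → "lwfhqtkuyxtylbv".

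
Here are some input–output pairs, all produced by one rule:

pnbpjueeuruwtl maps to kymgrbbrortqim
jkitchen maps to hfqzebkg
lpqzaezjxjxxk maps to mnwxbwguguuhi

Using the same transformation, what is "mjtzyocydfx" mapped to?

The transformation: shift every letter 3 places backward in the alphabet (wrapping around), then move the first character to the end.
Starting from "mjtzyocydfx": after the first operation, "jgqwvlzvacu"; after the second, "gqwvlzvacuj".

gqwvlzvacuj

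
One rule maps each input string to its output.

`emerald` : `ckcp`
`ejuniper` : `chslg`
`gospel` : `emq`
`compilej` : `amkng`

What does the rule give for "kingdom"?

In each case the input is transformed by: shift every letter 2 places backward in the alphabet (wrapping around), then delete the last 3 characters.
For "kingdom", step one produces "iglebmk"; step two turns that into "igle".
(Check on "emerald": → "ckcpyjb" → "ckcp" ✓)

igle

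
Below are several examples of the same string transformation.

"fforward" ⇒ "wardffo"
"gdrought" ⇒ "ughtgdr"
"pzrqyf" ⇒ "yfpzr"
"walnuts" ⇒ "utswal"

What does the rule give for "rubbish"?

ishrub

The pattern: move the first 3 characters to the end (rotate left by 3), then delete the first character.
Applying both steps to "rubbish": "bishrub", then "ishrub".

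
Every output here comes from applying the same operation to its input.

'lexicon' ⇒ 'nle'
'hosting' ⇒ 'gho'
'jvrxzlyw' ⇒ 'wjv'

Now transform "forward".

The rule is to move the last character to the front, then keep only the first 3 characters.
"forward" → "dfo".

dfo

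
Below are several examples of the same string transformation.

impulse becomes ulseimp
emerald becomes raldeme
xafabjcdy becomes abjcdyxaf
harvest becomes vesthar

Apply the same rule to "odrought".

oughtodr

Each output is the input with this applied: move the first 3 characters to the end (rotate left by 3).
Doing the same to "odrought": "oughtodr".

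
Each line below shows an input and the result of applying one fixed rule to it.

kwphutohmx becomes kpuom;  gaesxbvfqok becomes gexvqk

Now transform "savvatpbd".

The transformation: keep every other character starting from the first (positions 1st, 3rd, 5th, ...).
"savvatpbd" → "svapd".

svapd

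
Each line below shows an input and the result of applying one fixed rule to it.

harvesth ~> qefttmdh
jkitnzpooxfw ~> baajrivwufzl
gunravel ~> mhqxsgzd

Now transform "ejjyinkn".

The pattern: shift every letter 12 places forward in the alphabet (wrapping around), then swap the front and back halves of the string.
Applying both steps to "ejjyinkn": "qvvkuzwz", then "uzwzqvvk".

uzwzqvvk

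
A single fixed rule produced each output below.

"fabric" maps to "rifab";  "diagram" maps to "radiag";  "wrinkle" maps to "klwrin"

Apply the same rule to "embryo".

The rule is to delete the last character, then move the last 2 characters to the front (rotate right by 2).
Starting from "embryo": after the first operation, "embry"; after the second, "ryemb".

ryemb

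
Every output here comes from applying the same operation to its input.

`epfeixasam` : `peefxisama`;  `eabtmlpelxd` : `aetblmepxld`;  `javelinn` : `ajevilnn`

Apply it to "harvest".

The transformation: swap each adjacent pair of characters (1↔2, 3↔4, ...).
On "harvest" that produces "ahvrset".

ahvrset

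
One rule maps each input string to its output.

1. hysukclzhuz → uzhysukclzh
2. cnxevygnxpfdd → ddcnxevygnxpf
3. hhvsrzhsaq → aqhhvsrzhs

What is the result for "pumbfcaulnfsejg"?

Looking at the pairs, the operation is to move the last 2 characters to the front (rotate right by 2).
For "pumbfcaulnfsejg" the result is "jgpumbfcaulnfse".

jgpumbfcaulnfse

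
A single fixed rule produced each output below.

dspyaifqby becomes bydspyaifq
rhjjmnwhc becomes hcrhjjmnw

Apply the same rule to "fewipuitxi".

xifewipuit

Each output is the input with this applied: move the last 2 characters to the front (rotate right by 2).
So "fewipuitxi" becomes "xifewipuit".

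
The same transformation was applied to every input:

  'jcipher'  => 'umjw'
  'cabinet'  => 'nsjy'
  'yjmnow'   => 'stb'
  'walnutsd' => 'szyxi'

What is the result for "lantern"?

What's happening: delete the first 3 characters, then shift every letter 5 places forward in the alphabet (wrapping around).
For "lantern", step one produces "tern"; step two turns that into "yjws".

yjws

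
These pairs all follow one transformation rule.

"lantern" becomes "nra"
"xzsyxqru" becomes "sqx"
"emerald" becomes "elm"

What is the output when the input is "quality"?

atu

The pattern: move the first 2 characters to the end (rotate left by 2), then keep one character in every 3, starting at position 1 (positions 1st, 4th, 7th, ...).
"quality" → "alityqu" → "atu".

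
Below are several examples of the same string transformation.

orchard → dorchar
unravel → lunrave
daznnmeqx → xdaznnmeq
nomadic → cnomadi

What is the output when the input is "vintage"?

evintag

In each case the input is transformed by: move the last character to the front.
"vintage" → "evintag".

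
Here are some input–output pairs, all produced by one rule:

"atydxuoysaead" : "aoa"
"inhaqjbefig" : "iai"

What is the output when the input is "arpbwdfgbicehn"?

ai

The pattern: keep one character in every 3, starting at position 1 (positions 1st, 4th, 7th, ...), then keep only the vowels.
"arpbwdfgbicehn" → "abfih" → "ai".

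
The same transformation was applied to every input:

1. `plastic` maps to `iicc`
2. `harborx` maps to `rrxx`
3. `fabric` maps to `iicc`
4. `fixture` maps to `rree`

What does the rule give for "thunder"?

eerr

Looking at the pairs, the operation is to double every character, then keep only the last 4 characters.
Applying that to "thunder" gives "eerr".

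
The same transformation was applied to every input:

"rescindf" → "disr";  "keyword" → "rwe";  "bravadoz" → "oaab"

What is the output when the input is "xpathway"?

The rule is to reverse the string, then keep every other character starting from the second (positions 2nd, 4th, 6th, ...).
Applying both steps to "xpathway": "yawhtapx", then "ahax".

ahax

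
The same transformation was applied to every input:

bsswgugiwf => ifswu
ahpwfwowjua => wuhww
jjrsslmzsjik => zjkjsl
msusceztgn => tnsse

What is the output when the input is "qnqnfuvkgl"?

klnnu

The transformation: keep every other character starting from the second (positions 2nd, 4th, 6th, ...), then move the first 3 characters to the end (rotate left by 3).
Working it through for "qnqnfuvkgl": intermediate "nnukl", final "klnnu".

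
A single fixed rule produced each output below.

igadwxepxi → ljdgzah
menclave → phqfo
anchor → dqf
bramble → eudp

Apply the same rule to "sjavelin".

vmdyh

The rule is to shift every letter 3 places forward in the alphabet (wrapping around), then delete the last 3 characters.
On "sjavelin": the first step gives "vmdyholq", and the second then gives "vmdyh".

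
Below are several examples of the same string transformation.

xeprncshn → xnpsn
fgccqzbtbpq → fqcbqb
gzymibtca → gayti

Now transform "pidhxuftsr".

psdfx

The pattern: keep every other character starting from the first (positions 1st, 3rd, 5th, ...), then take characters alternately from the front and the back (1st, last, 2nd, 2nd-last, ...).
"pidhxuftsr" → "pdxfs" → "psdfx".
(Check on "gzymibtca": → "gyita" → "gayti" ✓)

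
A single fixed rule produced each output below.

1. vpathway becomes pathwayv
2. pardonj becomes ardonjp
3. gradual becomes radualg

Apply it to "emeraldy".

meraldye

The pattern: move the first character to the end.
For "emeraldy" the result is "meraldye".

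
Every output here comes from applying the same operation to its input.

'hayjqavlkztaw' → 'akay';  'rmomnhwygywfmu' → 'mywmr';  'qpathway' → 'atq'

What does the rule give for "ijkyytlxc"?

The rule is to reverse the string, then keep one character in every 3, starting at position 2 (positions 2nd, 5th, 8th, ...).
Applying that to "ijkyytlxc" gives "xyj".

xyj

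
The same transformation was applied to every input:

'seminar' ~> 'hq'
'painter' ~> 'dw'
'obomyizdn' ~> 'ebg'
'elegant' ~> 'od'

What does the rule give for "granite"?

In each case the input is transformed by: keep one character in every 3, starting at position 2 (positions 2nd, 5th, 8th, ...), then shift every letter 3 places forward in the alphabet (wrapping around).
For "granite", step one produces "ri"; step two turns that into "ul".

ul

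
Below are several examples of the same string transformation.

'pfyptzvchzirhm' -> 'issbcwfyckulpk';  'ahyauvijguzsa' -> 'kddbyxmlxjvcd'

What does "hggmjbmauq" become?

Rule — swap each adjacent pair of characters (1↔2, 3↔4, ...), then shift every letter 3 places forward in the alphabet (wrapping around).
"hggmjbmauq" → "ghmgbjamqu" → "jkpjemdptx".

jkpjemdptx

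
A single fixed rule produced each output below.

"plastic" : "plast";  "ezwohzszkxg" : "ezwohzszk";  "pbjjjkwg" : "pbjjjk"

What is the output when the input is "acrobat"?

The rule is to delete the last 2 characters.
Applying that to "acrobat" gives "acrob".

acrob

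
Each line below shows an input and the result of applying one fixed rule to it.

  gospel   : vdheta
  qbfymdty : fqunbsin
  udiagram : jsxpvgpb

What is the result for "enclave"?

Each output is the input with this applied: shift every letter 11 places backward in the alphabet (wrapping around).
"enclave" → "tcrapkt".

tcrapkt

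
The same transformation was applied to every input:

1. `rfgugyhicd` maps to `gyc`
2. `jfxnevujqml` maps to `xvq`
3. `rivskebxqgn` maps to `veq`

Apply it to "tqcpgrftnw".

The transformation: keep one character in every 3, starting at position 3 (positions 3rd, 6th, 9th, ...).
On "tqcpgrftnw" that produces "crn".

crn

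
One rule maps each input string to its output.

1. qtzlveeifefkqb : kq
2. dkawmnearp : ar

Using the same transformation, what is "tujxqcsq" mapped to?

Rule — move the last character to the front, then keep only the last 2 characters.
Starting from "tujxqcsq": after the first operation, "qtujxqcs"; after the second, "cs".

cs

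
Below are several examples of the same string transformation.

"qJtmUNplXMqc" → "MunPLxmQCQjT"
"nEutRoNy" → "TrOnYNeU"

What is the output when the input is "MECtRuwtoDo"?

In each case the input is transformed by: flip the case of every letter, then move the first 3 characters to the end (rotate left by 3).
Starting from "MECtRuwtoDo": after the first operation, "mecTrUWTOdO"; after the second, "TrUWTOdOmec".

TrUWTOdOmec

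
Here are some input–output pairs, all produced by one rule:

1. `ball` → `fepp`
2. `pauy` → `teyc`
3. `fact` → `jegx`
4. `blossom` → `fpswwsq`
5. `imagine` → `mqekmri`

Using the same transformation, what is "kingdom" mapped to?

omrkhsq

The transformation: shift every letter 4 places forward in the alphabet (wrapping around).
Applying that to "kingdom" gives "omrkhsq".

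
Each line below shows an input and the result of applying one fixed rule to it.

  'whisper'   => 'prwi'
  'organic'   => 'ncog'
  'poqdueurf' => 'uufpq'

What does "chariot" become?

Rule — keep every other character starting from the first (positions 1st, 3rd, 5th, ...), then move the first 2 characters to the end (rotate left by 2).
So "chariot" becomes "itca".

itca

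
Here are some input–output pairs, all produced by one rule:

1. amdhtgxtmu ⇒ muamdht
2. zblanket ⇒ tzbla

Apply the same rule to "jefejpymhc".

hcjefej

Each output is the input with this applied: swap the front and back halves of the string, then delete the first 3 characters.
Starting from "jefejpymhc": after the first operation, "pymhcjefej"; after the second, "hcjefej".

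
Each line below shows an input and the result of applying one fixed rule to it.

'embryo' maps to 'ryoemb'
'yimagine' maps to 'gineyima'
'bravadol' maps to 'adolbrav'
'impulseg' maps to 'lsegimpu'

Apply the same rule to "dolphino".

hinodolp

Looking at the pairs, the operation is to swap the front and back halves of the string.
Doing the same to "dolphino": "hinodolp".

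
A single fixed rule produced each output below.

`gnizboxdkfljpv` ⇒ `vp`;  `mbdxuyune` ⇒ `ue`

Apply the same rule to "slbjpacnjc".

What's happening: swap each adjacent pair of characters (1↔2, 3↔4, ...), then keep only the last 2 characters.
"slbjpacnjc" → "lsjbapnccj" → "cj".

cj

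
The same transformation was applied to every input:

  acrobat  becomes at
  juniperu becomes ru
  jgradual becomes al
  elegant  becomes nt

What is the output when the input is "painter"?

er

The rule is to keep only the last 2 characters.
"painter" → "er".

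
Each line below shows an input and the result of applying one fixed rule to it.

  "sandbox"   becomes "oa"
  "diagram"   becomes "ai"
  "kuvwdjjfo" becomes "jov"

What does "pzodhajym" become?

In each case the input is transformed by: move the first 3 characters to the end (rotate left by 3), then keep one character in every 3, starting at position 3 (positions 3rd, 6th, 9th, ...).
"pzodhajym" → "dhajympzo" → "amo".

amo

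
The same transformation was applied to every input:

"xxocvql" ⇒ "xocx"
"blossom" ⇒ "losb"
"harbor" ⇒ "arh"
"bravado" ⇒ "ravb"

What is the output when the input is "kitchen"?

The pattern: delete the last 3 characters, then move the first character to the end.
Applying both steps to "kitchen": "kitc", then "itck".

itck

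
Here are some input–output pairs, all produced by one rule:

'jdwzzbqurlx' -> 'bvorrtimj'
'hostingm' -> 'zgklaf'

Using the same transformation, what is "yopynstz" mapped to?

The rule is to delete the last 2 characters, then shift every letter 8 places backward in the alphabet (wrapping around).
Applying both steps to "yopynstz": "yopyns", then "qghqfk".

qghqfk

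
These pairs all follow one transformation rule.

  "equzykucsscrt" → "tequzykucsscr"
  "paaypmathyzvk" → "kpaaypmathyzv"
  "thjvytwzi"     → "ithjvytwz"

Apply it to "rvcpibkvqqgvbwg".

Looking at the pairs, the operation is to move the last character to the front.
Doing the same to "rvcpibkvqqgvbwg": "grvcpibkvqqgvbw".

grvcpibkvqqgvbw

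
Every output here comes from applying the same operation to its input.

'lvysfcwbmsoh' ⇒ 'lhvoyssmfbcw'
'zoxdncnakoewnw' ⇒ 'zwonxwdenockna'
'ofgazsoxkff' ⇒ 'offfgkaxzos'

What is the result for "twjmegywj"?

The rule is to take characters alternately from the front and the back (1st, last, 2nd, 2nd-last, ...).
For "twjmegywj" the result is "tjwwjymge".

tjwwjymge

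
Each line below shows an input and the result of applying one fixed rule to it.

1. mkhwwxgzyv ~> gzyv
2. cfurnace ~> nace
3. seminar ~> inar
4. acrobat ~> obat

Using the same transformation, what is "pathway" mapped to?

hway

Each output is the input with this applied: keep only the last 4 characters.
For "pathway" the result is "hway".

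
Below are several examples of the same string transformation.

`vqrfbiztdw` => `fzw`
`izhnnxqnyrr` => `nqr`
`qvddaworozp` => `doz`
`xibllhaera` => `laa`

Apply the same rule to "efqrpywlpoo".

Each output is the input with this applied: delete the first 3 characters, then keep one character in every 3, starting at position 1 (positions 1st, 4th, 7th, ...).
Working it through for "efqrpywlpoo": intermediate "rpywlpoo", final "rwo".
(Check on "qvddaworozp": → "daworozp" → "doz" ✓)

rwo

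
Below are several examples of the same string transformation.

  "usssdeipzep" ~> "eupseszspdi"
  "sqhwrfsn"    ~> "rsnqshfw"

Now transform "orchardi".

aoirdcrh

Rule — take characters alternately from the front and the back (1st, last, 2nd, 2nd-last, ...), then move the last character to the front.
"orchardi" → "oirdcrha" → "aoirdcrh".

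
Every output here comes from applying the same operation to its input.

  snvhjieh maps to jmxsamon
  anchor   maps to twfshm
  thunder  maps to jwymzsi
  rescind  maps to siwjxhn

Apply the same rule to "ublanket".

In each case the input is transformed by: shift every letter 5 places forward in the alphabet (wrapping around), then move the last 2 characters to the front (rotate right by 2).
On "ublanket": the first step gives "zgqfspjy", and the second then gives "jyzgqfsp".

jyzgqfsp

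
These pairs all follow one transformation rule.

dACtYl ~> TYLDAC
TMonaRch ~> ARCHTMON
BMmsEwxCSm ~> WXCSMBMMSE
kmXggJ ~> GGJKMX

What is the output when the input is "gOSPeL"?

What's happening: swap the front and back halves of the string, then convert every letter to uppercase.
Doing the same to "gOSPeL": "PELGOS".

PELGOS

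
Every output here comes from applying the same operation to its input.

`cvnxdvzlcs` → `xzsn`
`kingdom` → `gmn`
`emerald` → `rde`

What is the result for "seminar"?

irm

What's happening: move the first 3 characters to the end (rotate left by 3), then keep one character in every 3, starting at position 1 (positions 1st, 4th, 7th, ...).
Starting from "seminar": after the first operation, "inarsem"; after the second, "irm".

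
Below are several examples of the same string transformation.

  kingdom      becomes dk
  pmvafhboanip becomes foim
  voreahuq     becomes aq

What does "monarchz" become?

The pattern: move the first 2 characters to the end (rotate left by 2), then keep one character in every 3, starting at position 3 (positions 3rd, 6th, 9th, ...).
For "monarchz", step one produces "narchzmo"; step two turns that into "rz".

rz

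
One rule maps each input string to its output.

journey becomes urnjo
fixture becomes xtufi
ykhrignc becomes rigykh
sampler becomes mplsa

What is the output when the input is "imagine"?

The transformation: delete the last 2 characters, then move the last 3 characters to the front (rotate right by 3).
"imagine" → "imagi" → "agiim".

agiim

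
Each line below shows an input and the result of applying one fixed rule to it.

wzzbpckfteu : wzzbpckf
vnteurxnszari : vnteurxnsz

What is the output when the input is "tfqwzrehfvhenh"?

tfqwzrehfvh

The transformation: delete the last 3 characters.
Applying that to "tfqwzrehfvhenh" gives "tfqwzrehfvh".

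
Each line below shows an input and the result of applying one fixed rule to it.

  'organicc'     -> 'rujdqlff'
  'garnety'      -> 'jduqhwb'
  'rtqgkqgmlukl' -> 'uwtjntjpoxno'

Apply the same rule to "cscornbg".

fvfruqej

In each case the input is transformed by: shift every letter 3 places forward in the alphabet (wrapping around).
Doing the same to "cscornbg": "fvfruqej".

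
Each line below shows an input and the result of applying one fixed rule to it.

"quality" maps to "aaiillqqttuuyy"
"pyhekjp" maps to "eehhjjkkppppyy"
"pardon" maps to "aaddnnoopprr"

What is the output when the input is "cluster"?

Rule — sort the characters into alphabetical order, then double every character.
Working it through for "cluster": intermediate "celrstu", final "cceellrrssttuu".

cceellrrssttuu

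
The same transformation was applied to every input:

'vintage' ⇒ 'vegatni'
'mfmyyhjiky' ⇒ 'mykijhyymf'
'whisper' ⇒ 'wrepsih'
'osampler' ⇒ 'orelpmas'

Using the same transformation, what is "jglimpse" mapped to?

Each output is the input with this applied: move the first character to the end, then reverse the string.
On "jglimpse": the first step gives "glimpsej", and the second then gives "jespmilg".

jespmilg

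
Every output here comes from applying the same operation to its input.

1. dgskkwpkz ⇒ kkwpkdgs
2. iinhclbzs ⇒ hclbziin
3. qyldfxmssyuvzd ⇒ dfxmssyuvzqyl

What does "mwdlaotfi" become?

laotfmwd

What's happening: delete the last character, then move the first 3 characters to the end (rotate left by 3).
For "mwdlaotfi" the result is "laotfmwd".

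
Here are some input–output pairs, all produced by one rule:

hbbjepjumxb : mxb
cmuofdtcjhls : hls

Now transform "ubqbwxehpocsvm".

Each output is the input with this applied: keep only the last 3 characters.
On "ubqbwxehpocsvm" that produces "svm".

svm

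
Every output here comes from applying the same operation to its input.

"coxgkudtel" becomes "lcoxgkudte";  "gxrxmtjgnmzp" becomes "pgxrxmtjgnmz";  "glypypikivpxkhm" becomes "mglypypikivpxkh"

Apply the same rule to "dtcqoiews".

In each case the input is transformed by: move the last character to the front.
On "dtcqoiews" that produces "sdtcqoiew".

sdtcqoiew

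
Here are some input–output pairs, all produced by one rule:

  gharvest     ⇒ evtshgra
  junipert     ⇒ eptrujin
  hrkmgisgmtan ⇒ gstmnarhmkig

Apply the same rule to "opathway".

whyapota

The rule is to swap each adjacent pair of characters (1↔2, 3↔4, ...), then swap the front and back halves of the string.
On "opathway": the first step gives "potawhya", and the second then gives "whyapota".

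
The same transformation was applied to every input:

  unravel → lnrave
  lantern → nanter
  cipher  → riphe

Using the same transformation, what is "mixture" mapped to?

eixtur

Looking at the pairs, the operation is to swap the first and last characters, then delete the last character.
Doing the same to "mixture": "eixtur".
(Check on "lantern": → "nanterl" → "nanter" ✓)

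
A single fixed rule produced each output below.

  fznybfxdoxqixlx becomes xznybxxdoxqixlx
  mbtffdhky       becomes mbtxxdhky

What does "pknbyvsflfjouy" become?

The pattern: replace every "f" with "x".
Doing the same to "pknbyvsflfjouy": "pknbyvsxlxjouy".

pknbyvsxlxjouy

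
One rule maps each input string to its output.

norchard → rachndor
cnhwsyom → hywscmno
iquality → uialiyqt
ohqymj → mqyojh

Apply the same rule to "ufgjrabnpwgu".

The rule is to take characters alternately from the front and the back (1st, last, 2nd, 2nd-last, ...), then swap the front and back halves of the string.
"ufgjrabnpwgu" → "uufggwjprnab" → "jprnabuufggw".

jprnabuufggw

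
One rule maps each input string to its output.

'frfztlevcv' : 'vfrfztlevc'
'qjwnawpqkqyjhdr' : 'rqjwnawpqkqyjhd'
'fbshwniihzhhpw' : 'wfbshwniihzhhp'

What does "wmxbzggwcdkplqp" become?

In each case the input is transformed by: move the last character to the front.
Applying that to "wmxbzggwcdkplqp" gives "pwmxbzggwcdkplq".

pwmxbzggwcdkplq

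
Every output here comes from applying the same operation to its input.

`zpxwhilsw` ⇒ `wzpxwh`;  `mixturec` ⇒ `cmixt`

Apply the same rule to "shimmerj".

jshim

Looking at the pairs, the operation is to move the last character to the front, then delete the last 3 characters.
Applying both steps to "shimmerj": "jshimmer", then "jshim".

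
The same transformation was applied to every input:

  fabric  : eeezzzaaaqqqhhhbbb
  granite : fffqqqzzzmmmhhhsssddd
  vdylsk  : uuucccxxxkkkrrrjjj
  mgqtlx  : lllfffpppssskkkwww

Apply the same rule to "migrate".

lllhhhfffqqqzzzsssddd

In each case the input is transformed by: shift every letter 1 place backward in the alphabet (wrapping around), then repeat every character 3 times.
Applying both steps to "migrate": "lhfqzsd", then "lllhhhfffqqqzzzsssddd".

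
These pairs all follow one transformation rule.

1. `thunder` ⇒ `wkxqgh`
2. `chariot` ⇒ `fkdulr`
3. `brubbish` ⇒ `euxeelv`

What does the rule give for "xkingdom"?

anlqjgr

The rule is to delete the last character, then shift every letter 3 places forward in the alphabet (wrapping around).
"xkingdom" → "anlqjgr".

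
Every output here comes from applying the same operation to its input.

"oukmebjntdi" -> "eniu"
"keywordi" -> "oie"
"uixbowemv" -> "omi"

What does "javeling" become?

lga

The transformation: keep one character in every 3, starting at position 2 (positions 2nd, 5th, 8th, ...), then move the first character to the end.
On "javeling" that produces "lga".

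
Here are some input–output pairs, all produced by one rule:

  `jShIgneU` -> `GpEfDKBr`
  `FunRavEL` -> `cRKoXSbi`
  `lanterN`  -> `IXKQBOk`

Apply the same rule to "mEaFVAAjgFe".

JbXcsxxGDcB

The pattern: flip the case of every letter, then shift every letter 3 places backward in the alphabet (wrapping around).
Applying both steps to "mEaFVAAjgFe": "MeAfvaaJGfE", then "JbXcsxxGDcB".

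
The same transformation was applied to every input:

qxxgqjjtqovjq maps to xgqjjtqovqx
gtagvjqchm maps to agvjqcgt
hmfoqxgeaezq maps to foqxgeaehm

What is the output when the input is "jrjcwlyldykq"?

The rule is to delete the last 2 characters, then move the first 2 characters to the end (rotate left by 2).
Working it through for "jrjcwlyldykq": intermediate "jrjcwlyldy", final "jcwlyldyjr".

jcwlyldyjr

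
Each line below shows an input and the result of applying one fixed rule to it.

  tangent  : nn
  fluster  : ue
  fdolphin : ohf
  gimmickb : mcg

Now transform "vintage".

ng

Looking at the pairs, the operation is to move the first character to the end, then keep one character in every 3, starting at position 2 (positions 2nd, 5th, 8th, ...).
Starting from "vintage": after the first operation, "intagev"; after the second, "ng".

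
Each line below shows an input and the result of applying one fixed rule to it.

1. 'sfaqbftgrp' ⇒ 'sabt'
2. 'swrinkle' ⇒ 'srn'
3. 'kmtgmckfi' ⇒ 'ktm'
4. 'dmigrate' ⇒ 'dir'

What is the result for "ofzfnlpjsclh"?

oznps

Each output is the input with this applied: delete the last 3 characters, then keep every other character starting from the first (positions 1st, 3rd, 5th, ...).
So "ofzfnlpjsclh" becomes "oznps".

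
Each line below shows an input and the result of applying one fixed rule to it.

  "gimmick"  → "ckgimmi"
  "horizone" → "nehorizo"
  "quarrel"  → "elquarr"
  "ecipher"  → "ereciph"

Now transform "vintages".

The rule is to move the last 2 characters to the front (rotate right by 2).
"vintages" → "esvintag".

esvintag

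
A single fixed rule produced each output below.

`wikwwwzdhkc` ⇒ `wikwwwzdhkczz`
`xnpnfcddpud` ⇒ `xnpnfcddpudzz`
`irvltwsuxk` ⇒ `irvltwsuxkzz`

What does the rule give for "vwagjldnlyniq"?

Rule — append "zz".
For "vwagjldnlyniq" the result is "vwagjldnlyniqzz".

vwagjldnlyniqzz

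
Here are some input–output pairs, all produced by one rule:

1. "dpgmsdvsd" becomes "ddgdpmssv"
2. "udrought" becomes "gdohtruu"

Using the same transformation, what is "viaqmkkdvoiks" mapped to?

daiikkmkqovsv

Each output is the input with this applied: sort the characters into alphabetical order, then swap each adjacent pair of characters (1↔2, 3↔4, ...).
Applying that to "viaqmkkdvoiks" gives "daiikkmkqovsv".
(Check on "dpgmsdvsd": → "dddgmpssv" → "ddgdpmssv" ✓)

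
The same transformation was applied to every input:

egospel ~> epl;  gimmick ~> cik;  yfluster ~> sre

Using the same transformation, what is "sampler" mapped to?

Rule — swap each adjacent pair of characters (1↔2, 3↔4, ...), then keep only the last 3 characters.
Starting from "sampler": after the first operation, "aspmelr"; after the second, "elr".
(Check on "yfluster": → "fyultsre" → "sre" ✓)

elr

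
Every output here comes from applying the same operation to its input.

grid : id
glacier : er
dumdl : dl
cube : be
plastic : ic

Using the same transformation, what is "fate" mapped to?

te

The rule is to keep only the last 2 characters.
On "fate" that produces "te".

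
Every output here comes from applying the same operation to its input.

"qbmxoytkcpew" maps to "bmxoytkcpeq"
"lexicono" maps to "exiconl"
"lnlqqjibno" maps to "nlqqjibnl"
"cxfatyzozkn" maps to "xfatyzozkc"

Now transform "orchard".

rcharo

The transformation: swap the first and last characters, then delete the first character.
Applying both steps to "orchard": "drcharo", then "rcharo".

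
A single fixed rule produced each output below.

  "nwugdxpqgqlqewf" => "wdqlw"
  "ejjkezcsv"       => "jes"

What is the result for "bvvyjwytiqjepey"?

The rule is to keep one character in every 3, starting at position 2 (positions 2nd, 5th, 8th, ...).
Doing the same to "bvvyjwytiqjepey": "vjtje".

vjtje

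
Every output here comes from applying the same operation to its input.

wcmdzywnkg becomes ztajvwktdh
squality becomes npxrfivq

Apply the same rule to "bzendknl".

wykbhaik

Each output is the input with this applied: swap each adjacent pair of characters (1↔2, 3↔4, ...), then shift every letter 3 places backward in the alphabet (wrapping around).
Applying both steps to "bzendknl": "zbnekdln", then "wykbhaik".
(Check on "squality": → "qsauilyt" → "npxrfivq" ✓)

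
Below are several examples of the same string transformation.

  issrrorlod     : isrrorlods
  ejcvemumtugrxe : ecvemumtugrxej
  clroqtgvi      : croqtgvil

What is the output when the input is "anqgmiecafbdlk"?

The transformation: move the first character to the end, then swap the first and last characters.
For "anqgmiecafbdlk", step one produces "nqgmiecafbdlka"; step two turns that into "aqgmiecafbdlkn".

aqgmiecafbdlkn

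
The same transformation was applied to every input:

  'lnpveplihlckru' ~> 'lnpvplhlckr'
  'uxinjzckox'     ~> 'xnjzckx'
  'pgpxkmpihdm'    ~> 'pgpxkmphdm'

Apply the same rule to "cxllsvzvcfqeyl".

cxllsvzvcfqyl

The pattern: remove every vowel.
On "cxllsvzvcfqeyl" that produces "cxllsvzvcfqyl".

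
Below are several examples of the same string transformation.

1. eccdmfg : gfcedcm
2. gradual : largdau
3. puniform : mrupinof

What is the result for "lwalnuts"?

stwllaun

The transformation: move the last 2 characters to the front (rotate right by 2), then swap each adjacent pair of characters (1↔2, 3↔4, ...).
For "lwalnuts", step one produces "tslwalnu"; step two turns that into "stwllaun".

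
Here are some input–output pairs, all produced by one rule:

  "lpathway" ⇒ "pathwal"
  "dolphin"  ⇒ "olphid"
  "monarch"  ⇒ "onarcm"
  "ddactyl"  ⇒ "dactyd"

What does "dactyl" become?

Rule — swap the first and last characters, then delete the first character.
"dactyl" → "lactyd" → "actyd".

actyd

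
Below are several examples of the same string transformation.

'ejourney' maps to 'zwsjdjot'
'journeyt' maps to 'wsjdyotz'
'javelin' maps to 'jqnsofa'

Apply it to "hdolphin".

The rule is to move the first 3 characters to the end (rotate left by 3), then shift every letter 5 places forward in the alphabet (wrapping around).
On "hdolphin": the first step gives "lphinhdo", and the second then gives "qumnsmit".

qumnsmit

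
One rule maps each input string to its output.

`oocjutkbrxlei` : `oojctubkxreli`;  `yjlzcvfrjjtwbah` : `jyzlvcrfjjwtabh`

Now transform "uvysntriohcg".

vusytnirhogc

The transformation: swap each adjacent pair of characters (1↔2, 3↔4, ...).
On "uvysntriohcg" that produces "vusytnirhogc".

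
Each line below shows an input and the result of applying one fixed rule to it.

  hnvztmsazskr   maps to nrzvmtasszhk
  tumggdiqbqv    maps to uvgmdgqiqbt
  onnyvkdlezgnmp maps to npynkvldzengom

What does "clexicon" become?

The transformation: swap the first and last characters, then swap each adjacent pair of characters (1↔2, 3↔4, ...).
For "clexicon", step one produces "nlexicoc"; step two turns that into "lnxecico".

lnxecico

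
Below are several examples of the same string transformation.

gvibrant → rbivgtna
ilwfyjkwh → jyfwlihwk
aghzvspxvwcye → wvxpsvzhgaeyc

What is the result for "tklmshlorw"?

lhsmlktwro

In each case the input is transformed by: move the last 3 characters to the front (rotate right by 3), then reverse the string.
"tklmshlorw" → "orwtklmshl" → "lhsmlktwro".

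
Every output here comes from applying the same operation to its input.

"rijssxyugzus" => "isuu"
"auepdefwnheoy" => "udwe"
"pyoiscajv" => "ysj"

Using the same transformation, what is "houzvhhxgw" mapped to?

Each output is the input with this applied: keep one character in every 3, starting at position 2 (positions 2nd, 5th, 8th, ...).
Doing the same to "houzvhhxgw": "ovx".

ovx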